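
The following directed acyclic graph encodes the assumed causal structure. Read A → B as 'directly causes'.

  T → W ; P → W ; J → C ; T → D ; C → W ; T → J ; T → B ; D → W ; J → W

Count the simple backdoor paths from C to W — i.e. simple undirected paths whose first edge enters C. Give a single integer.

A backdoor path from C to W is any simple undirected path whose first edge points into C (i.e. leaves C via a parent).
Parents of C: {J}.
Enumerating:
  P1: C <- J <- T -> D -> W
  P2: C <- J <- T -> W
  P3: C <- J -> W
That exhausts the simple backdoor paths. Count: 3.

3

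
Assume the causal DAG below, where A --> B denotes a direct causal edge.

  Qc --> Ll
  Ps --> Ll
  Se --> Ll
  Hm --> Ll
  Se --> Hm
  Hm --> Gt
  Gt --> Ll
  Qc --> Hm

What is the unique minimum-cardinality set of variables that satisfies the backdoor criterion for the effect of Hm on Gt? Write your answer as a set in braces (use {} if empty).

{}

Variables eligible for adjustment (non-descendants of Hm, excluding Hm and Gt): {Ps, Qc, Se}.
Backdoor paths from Hm to Gt:
  P1: Hm <- Qc -> Ll <- Gt
  P2: Hm <- Se -> Ll <- Gt
Each backdoor path contains an unconditioned collider, so every path is already blocked with the empty conditioning set:
  P1: blocked at collider Ll (neither it nor any descendant is in the conditioning set).
  P2: blocked at collider Ll (neither it nor any descendant is in the conditioning set).
The empty set is therefore the unique smallest valid set.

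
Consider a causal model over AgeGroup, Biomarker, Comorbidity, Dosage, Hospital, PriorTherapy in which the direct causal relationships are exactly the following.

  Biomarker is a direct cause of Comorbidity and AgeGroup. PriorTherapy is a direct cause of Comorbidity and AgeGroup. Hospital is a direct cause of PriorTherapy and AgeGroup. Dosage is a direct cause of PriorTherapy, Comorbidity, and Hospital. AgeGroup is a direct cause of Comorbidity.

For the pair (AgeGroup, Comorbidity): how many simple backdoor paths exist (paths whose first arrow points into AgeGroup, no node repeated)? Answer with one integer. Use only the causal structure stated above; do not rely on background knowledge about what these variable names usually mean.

8

A backdoor path from AgeGroup to Comorbidity is any simple undirected path whose first edge points into AgeGroup (i.e. leaves AgeGroup via a parent).
Parents of AgeGroup: {Biomarker, Hospital, PriorTherapy}.
Enumerating:
  P1: AgeGroup <- Hospital <- Dosage -> PriorTherapy -> Comorbidity
  P2: AgeGroup <- Hospital <- Dosage -> Comorbidity
  P3: AgeGroup <- Hospital -> PriorTherapy <- Dosage -> Comorbidity
  P4: AgeGroup <- Hospital -> PriorTherapy -> Comorbidity
  P5: AgeGroup <- PriorTherapy <- Dosage -> Comorbidity
  P6: AgeGroup <- PriorTherapy <- Hospital <- Dosage -> Comorbidity
  P7: AgeGroup <- PriorTherapy -> Comorbidity
  P8: AgeGroup <- Biomarker -> Comorbidity
That exhausts the simple backdoor paths. Count: 8.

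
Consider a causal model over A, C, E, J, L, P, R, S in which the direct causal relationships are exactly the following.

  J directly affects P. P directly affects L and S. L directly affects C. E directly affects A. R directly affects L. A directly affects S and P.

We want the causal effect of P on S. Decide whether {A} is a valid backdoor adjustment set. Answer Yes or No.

Backdoor paths from P to S (paths whose first edge points into P):
  P1: P <- A -> S
Condition 1 (no descendant of P in the set): holds — descendants of P are {C, L, S}; none are in {A}.
Condition 2 (every backdoor path blocked by {A}):
  P1: blocked at fork node A ∈ conditioning set.
{A} satisfies the backdoor criterion.

Yes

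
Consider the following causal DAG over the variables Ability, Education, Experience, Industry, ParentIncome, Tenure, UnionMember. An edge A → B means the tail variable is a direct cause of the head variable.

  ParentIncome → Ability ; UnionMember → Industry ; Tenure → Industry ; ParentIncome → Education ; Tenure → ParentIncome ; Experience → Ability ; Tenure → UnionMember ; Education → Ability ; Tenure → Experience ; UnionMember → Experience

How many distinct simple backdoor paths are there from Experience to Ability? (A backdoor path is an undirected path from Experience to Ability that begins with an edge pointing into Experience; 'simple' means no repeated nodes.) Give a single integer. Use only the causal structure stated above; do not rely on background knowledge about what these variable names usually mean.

6

A backdoor path from Experience to Ability is any simple undirected path whose first edge points into Experience (i.e. leaves Experience via a parent).
Parents of Experience: {Tenure, UnionMember}.
Enumerating:
  P1: Experience <- Tenure -> ParentIncome -> Education -> Ability
  P2: Experience <- Tenure -> ParentIncome -> Ability
  P3: Experience <- UnionMember <- Tenure -> ParentIncome -> Education -> Ability
  P4: Experience <- UnionMember <- Tenure -> ParentIncome -> Ability
  P5: Experience <- UnionMember -> Industry <- Tenure -> ParentIncome -> Education -> Ability
  P6: Experience <- UnionMember -> Industry <- Tenure -> ParentIncome -> Ability
That exhausts the simple backdoor paths. Count: 6.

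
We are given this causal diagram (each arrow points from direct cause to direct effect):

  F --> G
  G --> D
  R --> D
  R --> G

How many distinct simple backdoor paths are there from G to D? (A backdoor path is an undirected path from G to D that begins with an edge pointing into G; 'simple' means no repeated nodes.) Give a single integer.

1

A backdoor path from G to D is any simple undirected path whose first edge points into G (i.e. leaves G via a parent).
Parents of G: {F, R}.
Enumerating:
  P1: G <- R -> D
That exhausts the simple backdoor paths. Count: 1.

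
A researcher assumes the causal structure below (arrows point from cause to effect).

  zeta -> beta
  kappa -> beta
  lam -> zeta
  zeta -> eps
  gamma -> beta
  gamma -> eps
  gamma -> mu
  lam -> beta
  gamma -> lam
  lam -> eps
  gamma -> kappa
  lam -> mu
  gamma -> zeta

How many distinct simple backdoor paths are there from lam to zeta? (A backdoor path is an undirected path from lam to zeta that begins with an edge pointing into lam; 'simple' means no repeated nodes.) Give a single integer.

4

A backdoor path from lam to zeta is any simple undirected path whose first edge points into lam (i.e. leaves lam via a parent).
Parents of lam: {gamma}.
Enumerating:
  P1: lam <- gamma -> zeta
  P2: lam <- gamma -> eps <- zeta
  P3: lam <- gamma -> kappa -> beta <- zeta
  P4: lam <- gamma -> beta <- zeta
That exhausts the simple backdoor paths. Count: 4.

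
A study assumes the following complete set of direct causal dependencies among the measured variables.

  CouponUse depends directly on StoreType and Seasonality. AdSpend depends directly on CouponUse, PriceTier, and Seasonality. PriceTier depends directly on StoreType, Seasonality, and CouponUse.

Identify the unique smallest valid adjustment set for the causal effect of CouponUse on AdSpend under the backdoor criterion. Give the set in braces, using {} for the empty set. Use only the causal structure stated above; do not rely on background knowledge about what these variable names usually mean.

{Seasonality, StoreType}

Variables eligible for adjustment (non-descendants of CouponUse, excluding CouponUse and AdSpend): {Seasonality, StoreType}.
Backdoor paths from CouponUse to AdSpend:
  P1: CouponUse <- StoreType -> PriceTier <- Seasonality -> AdSpend
  P2: CouponUse <- StoreType -> PriceTier -> AdSpend
  P3: CouponUse <- Seasonality -> PriceTier -> AdSpend
  P4: CouponUse <- Seasonality -> AdSpend
The empty set is not sufficient: P2 (CouponUse <- StoreType -> PriceTier -> AdSpend) has no collider blocking it and no conditioned non-collider, so it is open.
Try {Seasonality, StoreType}:
  P1: blocked at fork node StoreType ∈ conditioning set.
  P2: blocked at fork node StoreType ∈ conditioning set.
  P3: blocked at fork node Seasonality ∈ conditioning set.
  P4: blocked at fork node Seasonality ∈ conditioning set.
{Seasonality, StoreType} contains no descendant of CouponUse and blocks every backdoor path.
Every element of {Seasonality, StoreType} is needed (dropping Seasonality leaves P3 open; dropping StoreType leaves P2 open), so no proper subset is valid.
Among all size-2 subsets of the eligible variables, only {Seasonality, StoreType} blocks every backdoor path, so it is the unique smallest valid adjustment set.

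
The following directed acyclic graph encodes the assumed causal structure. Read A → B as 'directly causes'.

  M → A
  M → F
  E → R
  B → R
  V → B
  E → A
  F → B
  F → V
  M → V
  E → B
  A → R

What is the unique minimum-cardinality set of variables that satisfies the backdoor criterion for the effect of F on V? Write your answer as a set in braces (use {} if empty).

{M}

Variables eligible for adjustment (non-descendants of F, excluding F and V): {A, E, M}.
Backdoor paths from F to V:
  P1: F <- M -> V
  P2: F <- M -> A <- E -> B <- V
  P3: F <- M -> A <- E -> R <- B <- V
  P4: F <- M -> A -> R <- E -> B <- V
  P5: F <- M -> A -> R <- B <- V
The empty set is not sufficient: P1 (F <- M -> V) has no collider blocking it and no conditioned non-collider, so it is open.
Try {M}:
  P1: blocked at fork node M ∈ conditioning set.
  P2: blocked at fork node M ∈ conditioning set.
  P3: blocked at fork node M ∈ conditioning set.
  P4: blocked at fork node M ∈ conditioning set.
  P5: blocked at fork node M ∈ conditioning set.
{M} contains no descendant of F and blocks every backdoor path.
No other singleton works — e.g. {E} leaves P1 open — so {M} is the unique smallest valid adjustment set.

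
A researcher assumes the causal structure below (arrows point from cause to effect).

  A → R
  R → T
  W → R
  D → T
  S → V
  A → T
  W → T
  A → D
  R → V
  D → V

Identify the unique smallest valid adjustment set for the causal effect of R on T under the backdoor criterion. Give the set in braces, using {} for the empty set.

Variables eligible for adjustment (non-descendants of R, excluding R and T): {A, D, S, W}.
Backdoor paths from R to T:
  P1: R <- A -> D -> T
  P2: R <- A -> T
  P3: R <- W -> T
The empty set is not sufficient: P1 (R <- A -> D -> T) has no collider blocking it and no conditioned non-collider, so it is open.
Try {A, W}:
  P1: blocked at fork node A ∈ conditioning set.
  P2: blocked at fork node A ∈ conditioning set.
  P3: blocked at fork node W ∈ conditioning set.
{A, W} contains no descendant of R and blocks every backdoor path.
Every element of {A, W} is needed (dropping A leaves P1 open; dropping W leaves P3 open), so no proper subset is valid.
Among all size-2 subsets of the eligible variables, only {A, W} blocks every backdoor path, so it is the unique smallest valid adjustment set.

{A, W}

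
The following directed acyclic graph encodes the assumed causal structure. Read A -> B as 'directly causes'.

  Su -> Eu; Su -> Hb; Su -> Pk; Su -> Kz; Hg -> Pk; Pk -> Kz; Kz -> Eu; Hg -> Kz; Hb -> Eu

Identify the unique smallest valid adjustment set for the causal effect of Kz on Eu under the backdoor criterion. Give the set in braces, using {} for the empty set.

{Su}

Variables eligible for adjustment (non-descendants of Kz, excluding Kz and Eu): {Hb, Hg, Pk, Su}.
Backdoor paths from Kz to Eu:
  P1: Kz <- Su -> Hb -> Eu
  P2: Kz <- Su -> Eu
  P3: Kz <- Hg -> Pk <- Su -> Hb -> Eu
  P4: Kz <- Hg -> Pk <- Su -> Eu
  P5: Kz <- Pk <- Su -> Hb -> Eu
  P6: Kz <- Pk <- Su -> Eu
The empty set is not sufficient: P1 (Kz <- Su -> Hb -> Eu) has no collider blocking it and no conditioned non-collider, so it is open.
Try {Su}:
  P1: blocked at fork node Su ∈ conditioning set.
  P2: blocked at fork node Su ∈ conditioning set.
  P3: blocked at collider Pk (neither it nor any descendant is in the conditioning set).
  P4: blocked at collider Pk (neither it nor any descendant is in the conditioning set).
  P5: blocked at fork node Su ∈ conditioning set.
  P6: blocked at fork node Su ∈ conditioning set.
{Su} contains no descendant of Kz and blocks every backdoor path.
No other singleton works — e.g. {Hg} leaves P1 open — so {Su} is the unique smallest valid adjustment set.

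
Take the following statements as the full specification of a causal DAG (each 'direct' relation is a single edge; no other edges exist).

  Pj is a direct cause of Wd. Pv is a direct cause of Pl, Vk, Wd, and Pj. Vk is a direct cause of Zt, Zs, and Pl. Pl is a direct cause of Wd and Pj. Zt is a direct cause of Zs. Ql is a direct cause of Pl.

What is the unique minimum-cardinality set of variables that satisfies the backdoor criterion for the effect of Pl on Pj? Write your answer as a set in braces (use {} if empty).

{Pv}

Variables eligible for adjustment (non-descendants of Pl, excluding Pl and Pj): {Pv, Ql, Vk, Zs, Zt}.
Backdoor paths from Pl to Pj:
  P1: Pl <- Pv -> Pj
  P2: Pl <- Pv -> Wd <- Pj
  P3: Pl <- Vk <- Pv -> Pj
  P4: Pl <- Vk <- Pv -> Wd <- Pj
The empty set is not sufficient: P1 (Pl <- Pv -> Pj) has no collider blocking it and no conditioned non-collider, so it is open.
Try {Pv}:
  P1: blocked at fork node Pv ∈ conditioning set.
  P2: blocked at fork node Pv ∈ conditioning set.
  P3: blocked at fork node Pv ∈ conditioning set.
  P4: blocked at fork node Pv ∈ conditioning set.
{Pv} contains no descendant of Pl and blocks every backdoor path.
No other singleton works — e.g. {Vk} leaves P1 open — so {Pv} is the unique smallest valid adjustment set.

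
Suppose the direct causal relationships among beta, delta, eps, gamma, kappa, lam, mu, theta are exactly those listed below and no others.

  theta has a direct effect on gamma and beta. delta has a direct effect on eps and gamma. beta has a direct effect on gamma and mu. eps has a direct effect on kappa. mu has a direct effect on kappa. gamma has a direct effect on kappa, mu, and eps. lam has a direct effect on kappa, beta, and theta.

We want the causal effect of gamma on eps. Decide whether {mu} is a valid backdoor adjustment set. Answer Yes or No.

No

Backdoor paths from gamma to eps (paths whose first edge points into gamma):
  P1: gamma <- delta -> eps
  P2: gamma <- theta <- lam -> beta -> mu -> kappa <- eps
  P3: gamma <- theta <- lam -> kappa <- eps
  P4: gamma <- theta -> beta <- lam -> kappa <- eps
  P5: gamma <- theta -> beta -> mu -> kappa <- eps
  P6: gamma <- beta <- lam -> kappa <- eps
  P7: gamma <- beta <- theta <- lam -> kappa <- eps
  P8: gamma <- beta -> mu -> kappa <- eps
Condition 1 (no descendant of gamma in the set): FAILS — mu is a descendant of gamma.
Condition 2 (every backdoor path blocked by {mu}):
  P1: open — no interior node is in the conditioning set.
  P2: blocked at chain node mu ∈ conditioning set.
  P3: blocked at collider kappa (neither it nor any descendant is in the conditioning set).
  P4: blocked at collider kappa (neither it nor any descendant is in the conditioning set).
  P5: blocked at chain node mu ∈ conditioning set.
  P6: blocked at collider kappa (neither it nor any descendant is in the conditioning set).
  P7: blocked at collider kappa (neither it nor any descendant is in the conditioning set).
  P8: blocked at chain node mu ∈ conditioning set.
{mu} does not satisfy the backdoor criterion.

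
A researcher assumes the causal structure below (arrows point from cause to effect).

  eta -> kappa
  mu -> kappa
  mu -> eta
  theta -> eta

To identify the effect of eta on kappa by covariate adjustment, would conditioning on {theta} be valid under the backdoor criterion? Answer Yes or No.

Backdoor paths from eta to kappa (paths whose first edge points into eta):
  P1: eta <- mu -> kappa
Condition 1 (no descendant of eta in the set): holds — descendants of eta are {kappa}; none are in {theta}.
Condition 2 (every backdoor path blocked by {theta}):
  P1: open — no interior node is in the conditioning set.
{theta} does not satisfy the backdoor criterion.

No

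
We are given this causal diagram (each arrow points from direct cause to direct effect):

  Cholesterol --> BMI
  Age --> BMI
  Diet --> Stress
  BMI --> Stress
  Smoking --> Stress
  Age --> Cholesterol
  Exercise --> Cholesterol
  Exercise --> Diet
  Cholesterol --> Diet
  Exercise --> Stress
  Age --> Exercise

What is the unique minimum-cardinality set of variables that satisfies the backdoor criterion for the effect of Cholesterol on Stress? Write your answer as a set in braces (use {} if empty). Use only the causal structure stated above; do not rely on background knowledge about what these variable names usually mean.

Variables eligible for adjustment (non-descendants of Cholesterol, excluding Cholesterol and Stress): {Age, Exercise, Smoking}.
Backdoor paths from Cholesterol to Stress:
  P1: Cholesterol <- Age -> Exercise -> Diet -> Stress
  P2: Cholesterol <- Age -> Exercise -> Stress
  P3: Cholesterol <- Age -> BMI -> Stress
  P4: Cholesterol <- Exercise <- Age -> BMI -> Stress
  P5: Cholesterol <- Exercise -> Diet -> Stress
  P6: Cholesterol <- Exercise -> Stress
The empty set is not sufficient: P1 (Cholesterol <- Age -> Exercise -> Diet -> Stress) has no collider blocking it and no conditioned non-collider, so it is open.
Try {Age, Exercise}:
  P1: blocked at fork node Age ∈ conditioning set.
  P2: blocked at fork node Age ∈ conditioning set.
  P3: blocked at fork node Age ∈ conditioning set.
  P4: blocked at chain node Exercise ∈ conditioning set.
  P5: blocked at fork node Exercise ∈ conditioning set.
  P6: blocked at fork node Exercise ∈ conditioning set.
{Age, Exercise} contains no descendant of Cholesterol and blocks every backdoor path.
Every element of {Age, Exercise} is needed (dropping Age leaves P3 open; dropping Exercise leaves P5 open), so no proper subset is valid.
Among all size-2 subsets of the eligible variables, only {Age, Exercise} blocks every backdoor path, so it is the unique smallest valid adjustment set.

{Age, Exercise}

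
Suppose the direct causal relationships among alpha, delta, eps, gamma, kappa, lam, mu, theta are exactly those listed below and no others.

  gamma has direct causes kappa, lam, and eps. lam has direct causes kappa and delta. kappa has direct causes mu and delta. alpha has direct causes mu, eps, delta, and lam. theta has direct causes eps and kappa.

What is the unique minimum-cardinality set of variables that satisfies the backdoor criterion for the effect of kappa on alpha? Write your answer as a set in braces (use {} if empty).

Variables eligible for adjustment (non-descendants of kappa, excluding kappa and alpha): {delta, eps, mu}.
Backdoor paths from kappa to alpha:
  P1: kappa <- mu -> alpha
  P2: kappa <- delta -> lam -> alpha
  P3: kappa <- delta -> lam -> gamma <- eps -> alpha
  P4: kappa <- delta -> alpha
The empty set is not sufficient: P1 (kappa <- mu -> alpha) has no collider blocking it and no conditioned non-collider, so it is open.
Try {delta, mu}:
  P1: blocked at fork node mu ∈ conditioning set.
  P2: blocked at fork node delta ∈ conditioning set.
  P3: blocked at fork node delta ∈ conditioning set.
  P4: blocked at fork node delta ∈ conditioning set.
{delta, mu} contains no descendant of kappa and blocks every backdoor path.
Every element of {delta, mu} is needed (dropping delta leaves P2 open; dropping mu leaves P1 open), so no proper subset is valid.
Among all size-2 subsets of the eligible variables, only {delta, mu} blocks every backdoor path, so it is the unique smallest valid adjustment set.

{delta, mu}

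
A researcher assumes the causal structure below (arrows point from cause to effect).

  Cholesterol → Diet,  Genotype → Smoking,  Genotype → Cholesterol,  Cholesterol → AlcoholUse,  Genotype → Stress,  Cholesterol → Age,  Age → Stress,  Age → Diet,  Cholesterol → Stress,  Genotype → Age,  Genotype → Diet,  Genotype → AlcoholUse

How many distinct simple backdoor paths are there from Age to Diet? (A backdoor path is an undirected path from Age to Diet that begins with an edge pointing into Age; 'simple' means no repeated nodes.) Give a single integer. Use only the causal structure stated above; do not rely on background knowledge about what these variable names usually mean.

A backdoor path from Age to Diet is any simple undirected path whose first edge points into Age (i.e. leaves Age via a parent).
Parents of Age: {Cholesterol, Genotype}.
Enumerating:
  P1: Age <- Genotype -> Cholesterol -> Diet
  P2: Age <- Genotype -> AlcoholUse <- Cholesterol -> Diet
  P3: Age <- Genotype -> Stress <- Cholesterol -> Diet
  P4: Age <- Genotype -> Diet
  P5: Age <- Cholesterol <- Genotype -> Diet
  P6: Age <- Cholesterol -> AlcoholUse <- Genotype -> Diet
  P7: Age <- Cholesterol -> Stress <- Genotype -> Diet
  P8: Age <- Cholesterol -> Diet
That exhausts the simple backdoor paths. Count: 8.

8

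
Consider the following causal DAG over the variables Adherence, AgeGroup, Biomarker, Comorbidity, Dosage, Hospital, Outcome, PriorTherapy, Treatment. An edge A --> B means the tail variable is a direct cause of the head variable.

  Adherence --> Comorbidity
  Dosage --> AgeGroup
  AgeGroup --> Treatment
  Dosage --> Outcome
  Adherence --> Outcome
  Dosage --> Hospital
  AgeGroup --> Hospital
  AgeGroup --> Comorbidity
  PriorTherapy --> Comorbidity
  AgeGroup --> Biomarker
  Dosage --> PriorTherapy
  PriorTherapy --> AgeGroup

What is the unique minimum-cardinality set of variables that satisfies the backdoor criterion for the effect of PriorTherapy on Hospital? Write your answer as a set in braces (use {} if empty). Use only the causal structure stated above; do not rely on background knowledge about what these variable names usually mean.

{Dosage}

Variables eligible for adjustment (non-descendants of PriorTherapy, excluding PriorTherapy and Hospital): {Adherence, Dosage, Outcome}.
Backdoor paths from PriorTherapy to Hospital:
  P1: PriorTherapy <- Dosage -> AgeGroup -> Hospital
  P2: PriorTherapy <- Dosage -> Outcome <- Adherence -> Comorbidity <- AgeGroup -> Hospital
  P3: PriorTherapy <- Dosage -> Hospital
The empty set is not sufficient: P1 (PriorTherapy <- Dosage -> AgeGroup -> Hospital) has no collider blocking it and no conditioned non-collider, so it is open.
Try {Dosage}:
  P1: blocked at fork node Dosage ∈ conditioning set.
  P2: blocked at fork node Dosage ∈ conditioning set.
  P3: blocked at fork node Dosage ∈ conditioning set.
{Dosage} contains no descendant of PriorTherapy and blocks every backdoor path.
No other singleton works — e.g. {Adherence} leaves P1 open — so {Dosage} is the unique smallest valid adjustment set.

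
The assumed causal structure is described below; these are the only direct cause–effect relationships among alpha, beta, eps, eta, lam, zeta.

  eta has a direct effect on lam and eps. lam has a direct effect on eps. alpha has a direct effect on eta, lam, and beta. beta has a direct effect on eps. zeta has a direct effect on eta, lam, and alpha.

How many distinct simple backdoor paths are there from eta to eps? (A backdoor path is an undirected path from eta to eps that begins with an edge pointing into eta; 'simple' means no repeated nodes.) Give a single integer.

A backdoor path from eta to eps is any simple undirected path whose first edge points into eta (i.e. leaves eta via a parent).
Parents of eta: {alpha, zeta}.
Enumerating:
  P1: eta <- zeta -> alpha -> beta -> eps
  P2: eta <- zeta -> alpha -> lam -> eps
  P3: eta <- zeta -> lam <- alpha -> beta -> eps
  P4: eta <- zeta -> lam -> eps
  P5: eta <- alpha <- zeta -> lam -> eps
  P6: eta <- alpha -> beta -> eps
  P7: eta <- alpha -> lam -> eps
That exhausts the simple backdoor paths. Count: 7.

7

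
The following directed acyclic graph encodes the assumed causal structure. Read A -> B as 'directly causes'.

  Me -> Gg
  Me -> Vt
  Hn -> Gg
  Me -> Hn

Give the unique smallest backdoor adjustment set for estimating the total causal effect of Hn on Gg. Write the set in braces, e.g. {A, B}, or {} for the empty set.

Variables eligible for adjustment (non-descendants of Hn, excluding Hn and Gg): {Me, Vt}.
Backdoor paths from Hn to Gg:
  P1: Hn <- Me -> Gg
The empty set is not sufficient: P1 (Hn <- Me -> Gg) has no collider blocking it and no conditioned non-collider, so it is open.
Try {Me}:
  P1: blocked at fork node Me ∈ conditioning set.
{Me} contains no descendant of Hn and blocks every backdoor path.
No other singleton works — e.g. {Vt} leaves P1 open — so {Me} is the unique smallest valid adjustment set.

{Me}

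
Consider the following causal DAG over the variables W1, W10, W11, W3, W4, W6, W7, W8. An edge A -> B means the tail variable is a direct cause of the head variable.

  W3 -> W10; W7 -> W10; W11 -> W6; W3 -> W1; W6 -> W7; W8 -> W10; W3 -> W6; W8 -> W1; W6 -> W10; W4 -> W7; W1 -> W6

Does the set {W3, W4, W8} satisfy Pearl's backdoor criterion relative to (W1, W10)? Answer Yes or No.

Backdoor paths from W1 to W10 (paths whose first edge points into W1):
  P1: W1 <- W8 -> W10
  P2: W1 <- W3 -> W6 -> W7 -> W10
  P3: W1 <- W3 -> W6 -> W10
  P4: W1 <- W3 -> W10
Condition 1 (no descendant of W1 in the set): holds — descendants of W1 are {W10, W6, W7}; none are in {W3, W4, W8}.
Condition 2 (every backdoor path blocked by {W3, W4, W8}):
  P1: blocked at fork node W8 ∈ conditioning set.
  P2: blocked at fork node W3 ∈ conditioning set.
  P3: blocked at fork node W3 ∈ conditioning set.
  P4: blocked at fork node W3 ∈ conditioning set.
{W3, W4, W8} satisfies the backdoor criterion.

Yes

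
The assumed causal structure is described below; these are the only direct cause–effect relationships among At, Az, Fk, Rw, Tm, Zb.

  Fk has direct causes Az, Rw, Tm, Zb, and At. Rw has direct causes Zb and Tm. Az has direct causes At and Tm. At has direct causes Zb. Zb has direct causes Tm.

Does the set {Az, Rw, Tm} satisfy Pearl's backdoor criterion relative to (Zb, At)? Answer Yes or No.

Backdoor paths from Zb to At (paths whose first edge points into Zb):
  P1: Zb <- Tm -> Rw -> Fk <- At
  P2: Zb <- Tm -> Rw -> Fk <- Az <- At
  P3: Zb <- Tm -> Az <- At
  P4: Zb <- Tm -> Az -> Fk <- At
  P5: Zb <- Tm -> Fk <- At
  P6: Zb <- Tm -> Fk <- Az <- At
Condition 1 (no descendant of Zb in the set): FAILS — Az and Rw are descendants of Zb.
Condition 2 (every backdoor path blocked by {Az, Rw, Tm}):
  P1: blocked at fork node Tm ∈ conditioning set.
  P2: blocked at fork node Tm ∈ conditioning set.
  P3: blocked at fork node Tm ∈ conditioning set.
  P4: blocked at fork node Tm ∈ conditioning set.
  P5: blocked at fork node Tm ∈ conditioning set.
  P6: blocked at fork node Tm ∈ conditioning set.
{Az, Rw, Tm} does not satisfy the backdoor criterion.

No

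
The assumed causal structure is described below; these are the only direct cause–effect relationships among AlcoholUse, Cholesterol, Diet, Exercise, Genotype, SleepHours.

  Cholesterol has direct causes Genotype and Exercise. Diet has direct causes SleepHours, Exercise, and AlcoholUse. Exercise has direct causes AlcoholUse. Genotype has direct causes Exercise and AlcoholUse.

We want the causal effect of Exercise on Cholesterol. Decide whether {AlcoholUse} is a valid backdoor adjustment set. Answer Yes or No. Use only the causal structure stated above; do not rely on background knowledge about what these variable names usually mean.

Yes

Backdoor paths from Exercise to Cholesterol (paths whose first edge points into Exercise):
  P1: Exercise <- AlcoholUse -> Genotype -> Cholesterol
Condition 1 (no descendant of Exercise in the set): holds — descendants of Exercise are {Cholesterol, Diet, Genotype}; none are in {AlcoholUse}.
Condition 2 (every backdoor path blocked by {AlcoholUse}):
  P1: blocked at fork node AlcoholUse ∈ conditioning set.
{AlcoholUse} satisfies the backdoor criterion.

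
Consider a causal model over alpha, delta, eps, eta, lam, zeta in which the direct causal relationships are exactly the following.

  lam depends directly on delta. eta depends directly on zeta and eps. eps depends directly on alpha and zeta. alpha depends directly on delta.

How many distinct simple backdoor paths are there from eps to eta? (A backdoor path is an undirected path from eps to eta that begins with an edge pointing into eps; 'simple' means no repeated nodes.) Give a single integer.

A backdoor path from eps to eta is any simple undirected path whose first edge points into eps (i.e. leaves eps via a parent).
Parents of eps: {alpha, zeta}.
Enumerating:
  P1: eps <- zeta -> eta
That exhausts the simple backdoor paths. Count: 1.

1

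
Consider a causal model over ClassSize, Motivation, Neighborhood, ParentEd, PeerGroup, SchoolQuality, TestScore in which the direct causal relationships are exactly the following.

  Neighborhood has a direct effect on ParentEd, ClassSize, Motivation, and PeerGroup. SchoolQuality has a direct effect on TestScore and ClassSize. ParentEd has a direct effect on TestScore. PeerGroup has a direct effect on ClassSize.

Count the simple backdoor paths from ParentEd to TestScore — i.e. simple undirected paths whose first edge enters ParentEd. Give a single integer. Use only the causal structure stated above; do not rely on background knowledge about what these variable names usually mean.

2

A backdoor path from ParentEd to TestScore is any simple undirected path whose first edge points into ParentEd (i.e. leaves ParentEd via a parent).
Parents of ParentEd: {Neighborhood}.
Enumerating:
  P1: ParentEd <- Neighborhood -> PeerGroup -> ClassSize <- SchoolQuality -> TestScore
  P2: ParentEd <- Neighborhood -> ClassSize <- SchoolQuality -> TestScore
That exhausts the simple backdoor paths. Count: 2.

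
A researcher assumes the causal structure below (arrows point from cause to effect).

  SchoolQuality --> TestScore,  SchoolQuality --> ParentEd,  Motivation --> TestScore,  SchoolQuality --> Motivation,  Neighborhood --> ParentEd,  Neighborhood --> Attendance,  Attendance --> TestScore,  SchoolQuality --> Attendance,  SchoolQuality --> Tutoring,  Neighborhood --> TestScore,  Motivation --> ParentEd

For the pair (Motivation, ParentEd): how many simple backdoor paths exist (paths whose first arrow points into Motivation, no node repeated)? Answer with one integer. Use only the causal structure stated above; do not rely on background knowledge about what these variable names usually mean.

5

A backdoor path from Motivation to ParentEd is any simple undirected path whose first edge points into Motivation (i.e. leaves Motivation via a parent).
Parents of Motivation: {SchoolQuality}.
Enumerating:
  P1: Motivation <- SchoolQuality -> Attendance <- Neighborhood -> ParentEd
  P2: Motivation <- SchoolQuality -> Attendance -> TestScore <- Neighborhood -> ParentEd
  P3: Motivation <- SchoolQuality -> ParentEd
  P4: Motivation <- SchoolQuality -> TestScore <- Neighborhood -> ParentEd
  P5: Motivation <- SchoolQuality -> TestScore <- Attendance <- Neighborhood -> ParentEd
That exhausts the simple backdoor paths. Count: 5.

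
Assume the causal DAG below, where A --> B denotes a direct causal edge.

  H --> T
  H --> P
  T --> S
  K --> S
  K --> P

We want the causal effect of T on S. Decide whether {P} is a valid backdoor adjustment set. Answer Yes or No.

Backdoor paths from T to S (paths whose first edge points into T):
  P1: T <- H -> P <- K -> S
Condition 1 (no descendant of T in the set): holds — descendants of T are {S}; none are in {P}.
Condition 2 (every backdoor path blocked by {P}):
  P1: open — collider(s) P are conditioned on (or have a conditioned descendant) and no non-collider on the path is in the set.
{P} does not satisfy the backdoor criterion.

No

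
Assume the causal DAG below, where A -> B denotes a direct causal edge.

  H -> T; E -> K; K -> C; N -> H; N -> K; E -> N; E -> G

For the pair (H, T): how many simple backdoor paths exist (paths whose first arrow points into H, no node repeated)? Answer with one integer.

0

A backdoor path from H to T is any simple undirected path whose first edge points into H (i.e. leaves H via a parent).
Parents of H: {N}.
No simple path from any parent of H reaches T without revisiting H, so there are no backdoor paths.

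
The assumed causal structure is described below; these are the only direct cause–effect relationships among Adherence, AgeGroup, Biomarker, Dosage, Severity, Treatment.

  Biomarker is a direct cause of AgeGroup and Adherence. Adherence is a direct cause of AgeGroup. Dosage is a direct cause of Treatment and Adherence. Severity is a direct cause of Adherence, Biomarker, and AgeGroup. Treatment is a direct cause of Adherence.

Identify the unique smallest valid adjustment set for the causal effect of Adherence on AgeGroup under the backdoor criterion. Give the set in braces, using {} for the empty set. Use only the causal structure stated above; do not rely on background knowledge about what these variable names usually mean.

Variables eligible for adjustment (non-descendants of Adherence, excluding Adherence and AgeGroup): {Biomarker, Dosage, Severity, Treatment}.
Backdoor paths from Adherence to AgeGroup:
  P1: Adherence <- Severity -> Biomarker -> AgeGroup
  P2: Adherence <- Severity -> AgeGroup
  P3: Adherence <- Biomarker <- Severity -> AgeGroup
  P4: Adherence <- Biomarker -> AgeGroup
The empty set is not sufficient: P1 (Adherence <- Severity -> Biomarker -> AgeGroup) has no collider blocking it and no conditioned non-collider, so it is open.
Try {Biomarker, Severity}:
  P1: blocked at fork node Severity ∈ conditioning set.
  P2: blocked at fork node Severity ∈ conditioning set.
  P3: blocked at chain node Biomarker ∈ conditioning set.
  P4: blocked at fork node Biomarker ∈ conditioning set.
{Biomarker, Severity} contains no descendant of Adherence and blocks every backdoor path.
Every element of {Biomarker, Severity} is needed (dropping Biomarker leaves P4 open; dropping Severity leaves P2 open), so no proper subset is valid.
Among all size-2 subsets of the eligible variables, only {Biomarker, Severity} blocks every backdoor path, so it is the unique smallest valid adjustment set.

{Biomarker, Severity}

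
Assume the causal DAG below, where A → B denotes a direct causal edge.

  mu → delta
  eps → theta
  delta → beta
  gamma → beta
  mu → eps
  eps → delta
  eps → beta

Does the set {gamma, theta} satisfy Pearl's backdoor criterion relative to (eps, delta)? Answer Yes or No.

Backdoor paths from eps to delta (paths whose first edge points into eps):
  P1: eps <- mu -> delta
Condition 1 (no descendant of eps in the set): FAILS — theta is a descendant of eps.
Condition 2 (every backdoor path blocked by {gamma, theta}):
  P1: open — no interior node is in the conditioning set.
{gamma, theta} does not satisfy the backdoor criterion.

No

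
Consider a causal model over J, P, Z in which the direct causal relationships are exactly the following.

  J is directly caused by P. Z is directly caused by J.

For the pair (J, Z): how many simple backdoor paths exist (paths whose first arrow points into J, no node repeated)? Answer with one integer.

A backdoor path from J to Z is any simple undirected path whose first edge points into J (i.e. leaves J via a parent).
Parents of J: {P}.
No simple path from any parent of J reaches Z without revisiting J, so there are no backdoor paths.

0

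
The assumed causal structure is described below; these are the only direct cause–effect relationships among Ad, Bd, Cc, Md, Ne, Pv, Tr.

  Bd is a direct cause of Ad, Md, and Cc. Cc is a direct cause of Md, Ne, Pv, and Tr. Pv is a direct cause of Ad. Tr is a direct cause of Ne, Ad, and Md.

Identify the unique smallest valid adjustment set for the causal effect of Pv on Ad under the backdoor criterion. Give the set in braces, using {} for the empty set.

{Cc}

Variables eligible for adjustment (non-descendants of Pv, excluding Pv and Ad): {Bd, Cc, Md, Ne, Tr}.
Backdoor paths from Pv to Ad:
  P1: Pv <- Cc <- Bd -> Md <- Tr -> Ad
  P2: Pv <- Cc <- Bd -> Ad
  P3: Pv <- Cc -> Tr -> Md <- Bd -> Ad
  P4: Pv <- Cc -> Tr -> Ad
  P5: Pv <- Cc -> Ne <- Tr -> Md <- Bd -> Ad
  P6: Pv <- Cc -> Ne <- Tr -> Ad
  P7: Pv <- Cc -> Md <- Bd -> Ad
  P8: Pv <- Cc -> Md <- Tr -> Ad
The empty set is not sufficient: P2 (Pv <- Cc <- Bd -> Ad) has no collider blocking it and no conditioned non-collider, so it is open.
Try {Cc}:
  P1: blocked at chain node Cc ∈ conditioning set.
  P2: blocked at chain node Cc ∈ conditioning set.
  P3: blocked at fork node Cc ∈ conditioning set.
  P4: blocked at fork node Cc ∈ conditioning set.
  P5: blocked at fork node Cc ∈ conditioning set.
  P6: blocked at fork node Cc ∈ conditioning set.
  P7: blocked at fork node Cc ∈ conditioning set.
  P8: blocked at fork node Cc ∈ conditioning set.
{Cc} contains no descendant of Pv and blocks every backdoor path.
No other singleton works — e.g. {Bd} leaves P4 open — so {Cc} is the unique smallest valid adjustment set.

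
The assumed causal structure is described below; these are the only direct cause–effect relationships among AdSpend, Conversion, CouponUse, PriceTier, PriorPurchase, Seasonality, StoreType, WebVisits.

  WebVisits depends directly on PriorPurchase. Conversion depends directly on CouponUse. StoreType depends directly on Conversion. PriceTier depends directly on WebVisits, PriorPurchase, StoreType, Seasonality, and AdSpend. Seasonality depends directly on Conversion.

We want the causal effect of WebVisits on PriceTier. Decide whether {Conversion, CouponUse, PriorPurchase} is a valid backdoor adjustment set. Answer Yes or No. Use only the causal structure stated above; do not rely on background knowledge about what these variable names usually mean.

Backdoor paths from WebVisits to PriceTier (paths whose first edge points into WebVisits):
  P1: WebVisits <- PriorPurchase -> PriceTier
Condition 1 (no descendant of WebVisits in the set): holds — descendants of WebVisits are {PriceTier}; none are in {Conversion, CouponUse, PriorPurchase}.
Condition 2 (every backdoor path blocked by {Conversion, CouponUse, PriorPurchase}):
  P1: blocked at fork node PriorPurchase ∈ conditioning set.
{Conversion, CouponUse, PriorPurchase} satisfies the backdoor criterion.

Yes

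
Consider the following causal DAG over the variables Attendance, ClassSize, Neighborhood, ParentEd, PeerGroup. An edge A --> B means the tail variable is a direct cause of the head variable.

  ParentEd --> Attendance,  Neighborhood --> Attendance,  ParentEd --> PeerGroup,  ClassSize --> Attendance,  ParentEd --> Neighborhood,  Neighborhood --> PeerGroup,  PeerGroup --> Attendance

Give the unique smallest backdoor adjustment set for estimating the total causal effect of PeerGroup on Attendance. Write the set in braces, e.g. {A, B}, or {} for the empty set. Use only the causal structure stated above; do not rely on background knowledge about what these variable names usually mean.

Variables eligible for adjustment (non-descendants of PeerGroup, excluding PeerGroup and Attendance): {ClassSize, Neighborhood, ParentEd}.
Backdoor paths from PeerGroup to Attendance:
  P1: PeerGroup <- ParentEd -> Neighborhood -> Attendance
  P2: PeerGroup <- ParentEd -> Attendance
  P3: PeerGroup <- Neighborhood <- ParentEd -> Attendance
  P4: PeerGroup <- Neighborhood -> Attendance
The empty set is not sufficient: P1 (PeerGroup <- ParentEd -> Neighborhood -> Attendance) has no collider blocking it and no conditioned non-collider, so it is open.
Try {Neighborhood, ParentEd}:
  P1: blocked at fork node ParentEd ∈ conditioning set.
  P2: blocked at fork node ParentEd ∈ conditioning set.
  P3: blocked at chain node Neighborhood ∈ conditioning set.
  P4: blocked at fork node Neighborhood ∈ conditioning set.
{Neighborhood, ParentEd} contains no descendant of PeerGroup and blocks every backdoor path.
Every element of {Neighborhood, ParentEd} is needed (dropping Neighborhood leaves P4 open; dropping ParentEd leaves P2 open), so no proper subset is valid.
Among all size-2 subsets of the eligible variables, only {Neighborhood, ParentEd} blocks every backdoor path, so it is the unique smallest valid adjustment set.

{Neighborhood, ParentEd}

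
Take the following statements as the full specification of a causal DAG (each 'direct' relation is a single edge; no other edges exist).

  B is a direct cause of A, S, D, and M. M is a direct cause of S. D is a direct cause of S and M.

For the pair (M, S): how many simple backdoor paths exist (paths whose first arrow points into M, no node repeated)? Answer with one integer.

A backdoor path from M to S is any simple undirected path whose first edge points into M (i.e. leaves M via a parent).
Parents of M: {B, D}.
Enumerating:
  P1: M <- B -> D -> S
  P2: M <- B -> S
  P3: M <- D <- B -> S
  P4: M <- D -> S
That exhausts the simple backdoor paths. Count: 4.

4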